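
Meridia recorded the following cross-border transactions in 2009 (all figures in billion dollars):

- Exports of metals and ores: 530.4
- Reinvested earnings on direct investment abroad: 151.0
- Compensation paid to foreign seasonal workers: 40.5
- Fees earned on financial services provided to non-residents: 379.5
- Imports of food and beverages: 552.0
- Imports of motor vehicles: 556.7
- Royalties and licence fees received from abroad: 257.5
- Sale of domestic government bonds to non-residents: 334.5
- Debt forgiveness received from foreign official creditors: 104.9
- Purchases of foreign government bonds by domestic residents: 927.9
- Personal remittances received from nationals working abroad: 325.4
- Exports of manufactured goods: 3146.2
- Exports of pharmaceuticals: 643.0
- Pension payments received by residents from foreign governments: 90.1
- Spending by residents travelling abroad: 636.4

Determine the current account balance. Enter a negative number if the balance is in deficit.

3737.5

Goods: -556.7 + 3146.2 - 552.0 + 530.4 + 643.0 = 3210.9
Services: 257.5 - 636.4 + 379.5 = 0.6
Primary income: 151.0 - 40.5 = 110.5
Secondary income: 325.4 + 90.1 = 415.5
Current account = 3210.9 + 0.6 + 110.5 + 415.5 = 3737.5
(Excluded from the current account — financial account: sale of domestic government bonds to non-residents 334.5, purchases of foreign government bonds by domestic residents 927.9; capital account: debt forgiveness received from foreign official creditors 104.9.)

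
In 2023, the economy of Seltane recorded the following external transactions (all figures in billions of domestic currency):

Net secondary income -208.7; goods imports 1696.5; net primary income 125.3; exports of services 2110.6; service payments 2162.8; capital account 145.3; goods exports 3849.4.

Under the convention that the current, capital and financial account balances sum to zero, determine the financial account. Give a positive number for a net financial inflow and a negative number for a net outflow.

Goods balance = 3849.4 - 1696.5 = 2152.9
Services balance = 2110.6 - 2162.8 = -52.2
Trade balance (goods + services) = 2152.9 + (-52.2) = 2100.7
Net primary income = 125.3
Net secondary income = -208.7
Current account = 2100.7 + 125.3 + (-208.7) = 2017.3
Financial account = -(2017.3 + 145.3) = -2162.6

-2162.6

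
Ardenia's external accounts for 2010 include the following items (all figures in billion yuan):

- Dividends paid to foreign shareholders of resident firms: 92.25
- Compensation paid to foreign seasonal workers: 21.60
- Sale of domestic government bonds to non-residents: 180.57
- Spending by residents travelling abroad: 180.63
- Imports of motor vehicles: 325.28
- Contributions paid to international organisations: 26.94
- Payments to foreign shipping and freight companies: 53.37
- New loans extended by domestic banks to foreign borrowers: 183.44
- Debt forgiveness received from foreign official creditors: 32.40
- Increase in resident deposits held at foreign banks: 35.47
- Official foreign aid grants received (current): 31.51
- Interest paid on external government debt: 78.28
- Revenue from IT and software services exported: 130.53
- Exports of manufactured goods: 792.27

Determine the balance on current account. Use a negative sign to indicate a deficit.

175.96

Goods: 792.27 - 325.28 = 466.99
Services: -53.37 + 130.53 - 180.63 = -103.47
Primary income: -78.28 - 21.60 - 92.25 = -192.13
Secondary income: 31.51 - 26.94 = 4.57
Current account = 466.99 + (-103.47) + (-192.13) + 4.57 = 175.96
(Excluded from the current account — financial account: sale of domestic government bonds to non-residents 180.57, new loans extended by domestic banks to foreign borrowers 183.44, increase in resident deposits held at foreign banks 35.47; capital account: debt forgiveness received from foreign official creditors 32.40.)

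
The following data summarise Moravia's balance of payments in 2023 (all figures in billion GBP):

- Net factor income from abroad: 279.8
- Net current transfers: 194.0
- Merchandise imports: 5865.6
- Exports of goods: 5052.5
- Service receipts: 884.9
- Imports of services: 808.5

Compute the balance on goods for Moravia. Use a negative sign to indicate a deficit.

-813.1

Goods balance = 5052.5 - 5865.6 = -813.1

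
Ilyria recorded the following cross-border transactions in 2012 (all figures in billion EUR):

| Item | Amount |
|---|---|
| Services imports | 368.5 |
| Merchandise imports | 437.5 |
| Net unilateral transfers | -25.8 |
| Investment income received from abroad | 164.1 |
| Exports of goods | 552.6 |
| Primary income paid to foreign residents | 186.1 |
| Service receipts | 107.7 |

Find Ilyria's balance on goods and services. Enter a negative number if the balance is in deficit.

Goods balance = 552.6 - 437.5 = 115.1
Services balance = 107.7 - 368.5 = -260.8
Trade balance (goods + services) = 115.1 + (-260.8) = -145.7

-145.7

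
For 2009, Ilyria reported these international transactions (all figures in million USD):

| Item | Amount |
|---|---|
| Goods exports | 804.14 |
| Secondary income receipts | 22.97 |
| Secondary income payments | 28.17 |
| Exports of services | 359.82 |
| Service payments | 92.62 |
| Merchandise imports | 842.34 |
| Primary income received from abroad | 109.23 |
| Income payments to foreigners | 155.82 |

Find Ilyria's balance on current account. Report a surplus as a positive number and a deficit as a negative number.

Goods balance = 804.14 - 842.34 = -38.20
Services balance = 359.82 - 92.62 = 267.20
Trade balance (goods + services) = -38.20 + 267.20 = 229.00
Net primary income = 109.23 - 155.82 = -46.59
Net secondary income = 22.97 - 28.17 = -5.20
Current account = 229.00 + (-46.59) + (-5.20) = 177.21

177.21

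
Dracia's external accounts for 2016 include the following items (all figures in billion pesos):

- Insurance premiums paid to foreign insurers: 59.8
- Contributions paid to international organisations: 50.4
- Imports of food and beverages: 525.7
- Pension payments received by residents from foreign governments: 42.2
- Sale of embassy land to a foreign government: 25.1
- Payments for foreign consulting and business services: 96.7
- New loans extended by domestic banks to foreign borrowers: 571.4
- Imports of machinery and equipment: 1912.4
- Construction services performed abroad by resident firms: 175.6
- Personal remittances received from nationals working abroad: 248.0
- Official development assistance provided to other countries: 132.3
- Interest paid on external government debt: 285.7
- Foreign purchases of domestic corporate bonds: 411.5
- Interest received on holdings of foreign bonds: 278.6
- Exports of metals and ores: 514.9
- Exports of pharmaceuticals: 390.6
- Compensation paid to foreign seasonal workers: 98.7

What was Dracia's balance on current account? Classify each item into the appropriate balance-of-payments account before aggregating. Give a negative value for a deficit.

Goods: -1912.4 + 514.9 + 390.6 - 525.7 = -1532.6
Services: 175.6 - 59.8 - 96.7 = 19.1
Primary income: 278.6 - 285.7 - 98.7 = -105.8
Secondary income: 42.2 - 50.4 - 132.3 + 248.0 = 107.5
Current account = (-1532.6) + 19.1 + (-105.8) + 107.5 = -1511.8
(Excluded from the current account — capital account: sale of embassy land to a foreign government 25.1; financial account: new loans extended by domestic banks to foreign borrowers 571.4, foreign purchases of domestic corporate bonds 411.5.)

-1511.8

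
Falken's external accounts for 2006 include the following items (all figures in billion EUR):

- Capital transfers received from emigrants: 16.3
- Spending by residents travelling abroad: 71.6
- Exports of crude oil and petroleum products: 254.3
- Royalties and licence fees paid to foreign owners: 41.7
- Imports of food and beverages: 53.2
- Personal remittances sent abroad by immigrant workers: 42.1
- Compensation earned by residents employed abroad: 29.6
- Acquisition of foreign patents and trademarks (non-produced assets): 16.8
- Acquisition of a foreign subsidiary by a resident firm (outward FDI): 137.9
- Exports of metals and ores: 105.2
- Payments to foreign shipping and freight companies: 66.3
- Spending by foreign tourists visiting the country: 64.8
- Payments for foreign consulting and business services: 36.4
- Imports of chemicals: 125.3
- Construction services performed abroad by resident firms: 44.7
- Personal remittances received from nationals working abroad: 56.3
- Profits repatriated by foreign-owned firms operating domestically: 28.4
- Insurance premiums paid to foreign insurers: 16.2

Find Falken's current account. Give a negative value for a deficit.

Goods: -53.2 - 125.3 + 105.2 + 254.3 = 181.0
Services: -71.6 - 66.3 + 64.8 + 44.7 - 41.7 - 16.2 - 36.4 = -122.7
Primary income: 29.6 - 28.4 = 1.2
Secondary income: -42.1 + 56.3 = 14.2
Current account = 181.0 + (-122.7) + 1.2 + 14.2 = 73.7
(Excluded from the current account — capital account: capital transfers received from emigrants 16.3, acquisition of foreign patents and trademarks (non-produced assets) 16.8; financial account: acquisition of a foreign subsidiary by a resident firm (outward FDI) 137.9.)

73.7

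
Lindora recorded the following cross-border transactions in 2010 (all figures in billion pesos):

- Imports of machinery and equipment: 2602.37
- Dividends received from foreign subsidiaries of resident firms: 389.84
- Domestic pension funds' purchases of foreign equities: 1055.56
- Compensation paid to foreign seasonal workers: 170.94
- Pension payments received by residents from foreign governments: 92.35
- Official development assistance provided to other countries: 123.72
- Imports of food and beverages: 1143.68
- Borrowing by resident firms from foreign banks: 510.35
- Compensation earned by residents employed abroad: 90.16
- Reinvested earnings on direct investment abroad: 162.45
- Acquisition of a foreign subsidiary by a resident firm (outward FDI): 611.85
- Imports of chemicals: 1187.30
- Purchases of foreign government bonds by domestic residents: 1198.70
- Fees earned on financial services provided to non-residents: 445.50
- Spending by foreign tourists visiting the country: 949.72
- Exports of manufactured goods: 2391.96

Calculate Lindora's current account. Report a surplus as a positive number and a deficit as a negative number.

-706.03

Goods: -2602.37 - 1187.30 - 1143.68 + 2391.96 = -2541.39
Services: 445.50 + 949.72 = 1395.22
Primary income: 389.84 - 170.94 + 90.16 + 162.45 = 471.51
Secondary income: 92.35 - 123.72 = -31.37
Current account = (-2541.39) + 1395.22 + 471.51 + (-31.37) = -706.03
(Excluded from the current account — financial account: domestic pension funds' purchases of foreign equities 1055.56, borrowing by resident firms from foreign banks 510.35, acquisition of a foreign subsidiary by a resident firm (outward FDI) 611.85, purchases of foreign government bonds by domestic residents 1198.70.)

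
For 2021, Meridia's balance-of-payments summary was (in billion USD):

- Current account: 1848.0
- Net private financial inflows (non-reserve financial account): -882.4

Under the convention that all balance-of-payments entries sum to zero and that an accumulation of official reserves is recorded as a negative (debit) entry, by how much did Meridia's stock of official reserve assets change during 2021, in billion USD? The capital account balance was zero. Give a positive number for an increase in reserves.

Official reserve transactions balance = -(1848.0 + (-882.4)) = -965.6
An accumulation of reserves is recorded as a debit (negative entry), so the change in the stock of reserves is the negative of that balance.
Change in official reserves = -(-965.6) = 965.6

965.6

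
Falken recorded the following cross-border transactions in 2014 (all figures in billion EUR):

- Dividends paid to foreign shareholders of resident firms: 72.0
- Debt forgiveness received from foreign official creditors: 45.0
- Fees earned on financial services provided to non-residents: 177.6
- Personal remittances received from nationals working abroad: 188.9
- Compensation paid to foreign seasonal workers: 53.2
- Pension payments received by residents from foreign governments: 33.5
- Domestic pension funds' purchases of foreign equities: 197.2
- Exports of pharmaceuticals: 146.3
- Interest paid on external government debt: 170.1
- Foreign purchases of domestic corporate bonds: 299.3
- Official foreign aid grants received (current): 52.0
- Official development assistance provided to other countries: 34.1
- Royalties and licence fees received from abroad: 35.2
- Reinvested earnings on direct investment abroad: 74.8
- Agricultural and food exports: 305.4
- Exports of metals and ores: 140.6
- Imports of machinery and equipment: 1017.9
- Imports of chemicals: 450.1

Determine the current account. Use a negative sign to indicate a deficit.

Goods: 146.3 + 305.4 + 140.6 - 1017.9 - 450.1 = -875.7
Services: 177.6 + 35.2 = 212.8
Primary income: 74.8 - 72.0 - 170.1 - 53.2 = -220.5
Secondary income: 52.0 - 34.1 + 33.5 + 188.9 = 240.3
Current account = (-875.7) + 212.8 + (-220.5) + 240.3 = -643.1
(Excluded from the current account — capital account: debt forgiveness received from foreign official creditors 45.0; financial account: domestic pension funds' purchases of foreign equities 197.2, foreign purchases of domestic corporate bonds 299.3.)

-643.1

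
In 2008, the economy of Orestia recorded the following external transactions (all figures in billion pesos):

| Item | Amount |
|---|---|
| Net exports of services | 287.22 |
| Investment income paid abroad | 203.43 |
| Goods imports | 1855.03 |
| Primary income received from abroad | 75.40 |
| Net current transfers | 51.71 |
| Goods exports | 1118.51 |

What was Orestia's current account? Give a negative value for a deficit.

-525.62

Goods balance = 1118.51 - 1855.03 = -736.52
Services balance = 287.22
Trade balance (goods + services) = -736.52 + 287.22 = -449.30
Net primary income = 75.40 - 203.43 = -128.03
Net secondary income = 51.71
Current account = -449.30 + (-128.03) + 51.71 = -525.62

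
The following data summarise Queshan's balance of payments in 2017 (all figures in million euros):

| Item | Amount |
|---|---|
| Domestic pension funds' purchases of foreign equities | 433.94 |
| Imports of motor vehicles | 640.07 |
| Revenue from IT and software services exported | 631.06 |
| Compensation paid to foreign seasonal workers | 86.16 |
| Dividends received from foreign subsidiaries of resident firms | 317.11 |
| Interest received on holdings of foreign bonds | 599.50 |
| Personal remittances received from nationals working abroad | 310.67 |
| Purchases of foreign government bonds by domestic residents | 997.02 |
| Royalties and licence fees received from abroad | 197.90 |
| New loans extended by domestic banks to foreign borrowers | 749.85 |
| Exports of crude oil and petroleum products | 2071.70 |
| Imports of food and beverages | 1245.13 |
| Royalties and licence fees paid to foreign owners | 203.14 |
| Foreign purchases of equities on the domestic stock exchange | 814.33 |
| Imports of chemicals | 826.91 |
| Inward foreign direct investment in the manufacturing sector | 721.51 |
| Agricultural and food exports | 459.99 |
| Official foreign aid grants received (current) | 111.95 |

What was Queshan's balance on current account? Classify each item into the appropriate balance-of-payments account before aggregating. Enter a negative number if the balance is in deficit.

1698.47

Goods: -1245.13 - 640.07 + 2071.70 + 459.99 - 826.91 = -180.42
Services: 631.06 + 197.90 - 203.14 = 625.82
Primary income: -86.16 + 317.11 + 599.50 = 830.45
Secondary income: 310.67 + 111.95 = 422.62
Current account = (-180.42) + 625.82 + 830.45 + 422.62 = 1698.47
(Excluded from the current account — financial account: domestic pension funds' purchases of foreign equities 433.94, purchases of foreign government bonds by domestic residents 997.02, new loans extended by domestic banks to foreign borrowers 749.85, foreign purchases of equities on the domestic stock exchange 814.33, inward foreign direct investment in the manufacturing sector 721.51.)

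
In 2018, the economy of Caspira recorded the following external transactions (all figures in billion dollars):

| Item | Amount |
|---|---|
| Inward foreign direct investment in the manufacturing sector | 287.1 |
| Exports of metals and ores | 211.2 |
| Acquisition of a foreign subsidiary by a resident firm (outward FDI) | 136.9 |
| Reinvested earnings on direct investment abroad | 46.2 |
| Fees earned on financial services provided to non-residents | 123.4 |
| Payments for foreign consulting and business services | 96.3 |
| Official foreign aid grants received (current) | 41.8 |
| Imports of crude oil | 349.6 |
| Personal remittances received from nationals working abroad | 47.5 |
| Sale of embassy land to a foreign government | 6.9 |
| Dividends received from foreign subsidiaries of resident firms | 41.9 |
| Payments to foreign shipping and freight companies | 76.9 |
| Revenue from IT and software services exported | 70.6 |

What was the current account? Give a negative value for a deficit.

59.8

Goods: 211.2 - 349.6 = -138.4
Services: 123.4 - 96.3 - 76.9 + 70.6 = 20.8
Primary income: 41.9 + 46.2 = 88.1
Secondary income: 47.5 + 41.8 = 89.3
Current account = (-138.4) + 20.8 + 88.1 + 89.3 = 59.8
(Excluded from the current account — financial account: inward foreign direct investment in the manufacturing sector 287.1, acquisition of a foreign subsidiary by a resident firm (outward FDI) 136.9; capital account: sale of embassy land to a foreign government 6.9.)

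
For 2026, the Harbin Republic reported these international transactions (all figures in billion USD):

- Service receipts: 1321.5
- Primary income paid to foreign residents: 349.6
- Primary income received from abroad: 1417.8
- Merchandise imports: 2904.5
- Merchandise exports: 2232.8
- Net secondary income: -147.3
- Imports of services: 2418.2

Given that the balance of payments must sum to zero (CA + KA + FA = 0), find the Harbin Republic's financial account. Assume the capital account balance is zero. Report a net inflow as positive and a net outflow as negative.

847.5

Goods balance = 2232.8 - 2904.5 = -671.7
Services balance = 1321.5 - 2418.2 = -1096.7
Trade balance (goods + services) = -671.7 + (-1096.7) = -1768.4
Net primary income = 1417.8 - 349.6 = 1068.2
Net secondary income = -147.3
Current account = -1768.4 + 1068.2 + (-147.3) = -847.5
Financial account = -(-847.5) = 847.5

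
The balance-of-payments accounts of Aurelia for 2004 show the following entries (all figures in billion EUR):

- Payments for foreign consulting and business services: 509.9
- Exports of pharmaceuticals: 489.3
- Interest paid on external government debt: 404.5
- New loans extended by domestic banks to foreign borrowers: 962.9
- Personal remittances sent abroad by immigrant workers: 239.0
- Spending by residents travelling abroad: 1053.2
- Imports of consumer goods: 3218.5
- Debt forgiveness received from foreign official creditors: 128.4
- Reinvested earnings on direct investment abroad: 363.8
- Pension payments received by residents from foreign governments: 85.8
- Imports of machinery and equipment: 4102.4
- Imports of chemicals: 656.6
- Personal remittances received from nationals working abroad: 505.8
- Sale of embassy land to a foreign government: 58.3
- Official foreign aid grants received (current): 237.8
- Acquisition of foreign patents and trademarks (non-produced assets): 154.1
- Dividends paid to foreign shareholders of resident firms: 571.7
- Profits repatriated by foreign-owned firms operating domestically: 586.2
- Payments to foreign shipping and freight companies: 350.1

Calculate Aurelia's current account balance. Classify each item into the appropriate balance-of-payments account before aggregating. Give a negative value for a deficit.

-10009.6

Goods: -656.6 - 4102.4 + 489.3 - 3218.5 = -7488.2
Services: -350.1 - 1053.2 - 509.9 = -1913.2
Primary income: -404.5 + 363.8 - 571.7 - 586.2 = -1198.6
Secondary income: -239.0 + 237.8 + 85.8 + 505.8 = 590.4
Current account = (-7488.2) + (-1913.2) + (-1198.6) + 590.4 = -10009.6
(Excluded from the current account — financial account: new loans extended by domestic banks to foreign borrowers 962.9; capital account: debt forgiveness received from foreign official creditors 128.4, sale of embassy land to a foreign government 58.3, acquisition of foreign patents and trademarks (non-produced assets) 154.1.)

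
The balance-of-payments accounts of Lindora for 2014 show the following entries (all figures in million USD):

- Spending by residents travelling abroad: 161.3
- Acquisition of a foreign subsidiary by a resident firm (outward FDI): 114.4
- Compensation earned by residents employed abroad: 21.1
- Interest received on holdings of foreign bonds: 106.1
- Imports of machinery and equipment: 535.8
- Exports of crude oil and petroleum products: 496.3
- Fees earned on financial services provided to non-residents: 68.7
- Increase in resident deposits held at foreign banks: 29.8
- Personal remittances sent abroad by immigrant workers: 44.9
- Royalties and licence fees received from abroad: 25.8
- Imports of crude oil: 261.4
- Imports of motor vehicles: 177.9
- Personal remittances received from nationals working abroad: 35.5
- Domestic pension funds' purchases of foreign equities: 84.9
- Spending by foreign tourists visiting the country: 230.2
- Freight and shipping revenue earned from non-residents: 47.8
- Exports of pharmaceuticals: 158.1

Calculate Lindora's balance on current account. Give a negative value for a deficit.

Goods: -177.9 + 496.3 - 535.8 - 261.4 + 158.1 = -320.7
Services: -161.3 + 230.2 + 25.8 + 47.8 + 68.7 = 211.2
Primary income: 21.1 + 106.1 = 127.2
Secondary income: 35.5 - 44.9 = -9.4
Current account = (-320.7) + 211.2 + 127.2 + (-9.4) = 8.3
(Excluded from the current account — financial account: acquisition of a foreign subsidiary by a resident firm (outward FDI) 114.4, increase in resident deposits held at foreign banks 29.8, domestic pension funds' purchases of foreign equities 84.9.)

8.3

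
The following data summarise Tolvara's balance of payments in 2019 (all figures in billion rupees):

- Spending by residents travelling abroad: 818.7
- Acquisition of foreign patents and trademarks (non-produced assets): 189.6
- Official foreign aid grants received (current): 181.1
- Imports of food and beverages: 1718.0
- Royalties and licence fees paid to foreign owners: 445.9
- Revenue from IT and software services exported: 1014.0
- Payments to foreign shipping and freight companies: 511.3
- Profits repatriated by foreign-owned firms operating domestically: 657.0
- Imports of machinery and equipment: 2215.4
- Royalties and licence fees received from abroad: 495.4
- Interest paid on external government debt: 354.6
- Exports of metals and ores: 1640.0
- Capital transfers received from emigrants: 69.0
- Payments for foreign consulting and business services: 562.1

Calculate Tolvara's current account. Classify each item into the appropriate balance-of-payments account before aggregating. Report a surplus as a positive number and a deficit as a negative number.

-3952.5

Goods: -2215.4 - 1718.0 + 1640.0 = -2293.4
Services: -562.1 - 511.3 + 495.4 - 445.9 + 1014.0 - 818.7 = -828.6
Primary income: -354.6 - 657.0 = -1011.6
Secondary income: 181.1
Current account = (-2293.4) + (-828.6) + (-1011.6) + 181.1 = -3952.5
(Excluded from the current account — capital account: acquisition of foreign patents and trademarks (non-produced assets) 189.6, capital transfers received from emigrants 69.0.)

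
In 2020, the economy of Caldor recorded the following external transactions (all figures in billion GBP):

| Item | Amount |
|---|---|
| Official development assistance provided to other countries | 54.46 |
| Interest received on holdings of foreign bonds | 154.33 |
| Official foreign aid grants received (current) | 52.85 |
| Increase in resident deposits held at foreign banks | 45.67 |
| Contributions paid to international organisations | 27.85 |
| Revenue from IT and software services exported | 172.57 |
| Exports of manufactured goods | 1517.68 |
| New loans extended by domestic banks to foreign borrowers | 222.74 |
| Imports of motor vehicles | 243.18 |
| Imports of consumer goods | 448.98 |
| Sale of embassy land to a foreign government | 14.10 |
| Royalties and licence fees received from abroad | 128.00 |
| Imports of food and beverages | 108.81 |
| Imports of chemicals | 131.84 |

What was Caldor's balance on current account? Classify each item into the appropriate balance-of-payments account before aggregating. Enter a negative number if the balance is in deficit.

1010.31

Goods: -448.98 - 108.81 - 243.18 - 131.84 + 1517.68 = 584.87
Services: 128.00 + 172.57 = 300.57
Primary income: 154.33
Secondary income: -27.85 + 52.85 - 54.46 = -29.46
Current account = 584.87 + 300.57 + 154.33 + (-29.46) = 1010.31
(Excluded from the current account — financial account: increase in resident deposits held at foreign banks 45.67, new loans extended by domestic banks to foreign borrowers 222.74; capital account: sale of embassy land to a foreign government 14.10.)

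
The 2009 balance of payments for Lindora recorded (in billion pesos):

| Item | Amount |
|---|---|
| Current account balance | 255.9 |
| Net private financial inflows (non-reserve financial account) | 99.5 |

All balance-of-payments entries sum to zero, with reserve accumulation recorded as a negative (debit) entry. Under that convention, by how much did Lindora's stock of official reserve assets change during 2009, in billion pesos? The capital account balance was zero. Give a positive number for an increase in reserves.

Official reserve transactions balance = -(255.9 + 99.5) = -355.4
An accumulation of reserves is recorded as a debit (negative entry), so the change in the stock of reserves is the negative of that balance.
Change in official reserves = -(-355.4) = 355.4

355.4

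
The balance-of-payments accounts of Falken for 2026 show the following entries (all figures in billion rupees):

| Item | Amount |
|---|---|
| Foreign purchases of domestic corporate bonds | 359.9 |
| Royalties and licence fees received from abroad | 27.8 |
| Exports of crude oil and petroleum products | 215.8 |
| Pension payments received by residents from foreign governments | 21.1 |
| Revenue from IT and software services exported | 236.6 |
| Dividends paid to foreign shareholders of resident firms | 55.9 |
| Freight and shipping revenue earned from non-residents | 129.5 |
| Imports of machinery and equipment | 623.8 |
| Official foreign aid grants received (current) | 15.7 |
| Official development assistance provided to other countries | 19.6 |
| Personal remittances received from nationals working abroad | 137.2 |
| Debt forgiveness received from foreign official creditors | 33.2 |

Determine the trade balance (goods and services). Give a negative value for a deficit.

-14.1

Goods: 215.8 - 623.8 = -408.0
Services: 129.5 + 27.8 + 236.6 = 393.9
Trade balance = -408.0 + 393.9 = -14.1
(Excluded from the trade balance — financial account: foreign purchases of domestic corporate bonds 359.9; secondary income: pension payments received by residents from foreign governments 21.1, official foreign aid grants received (current) 15.7, official development assistance provided to other countries 19.6, personal remittances received from nationals working abroad 137.2; primary income: dividends paid to foreign shareholders of resident firms 55.9; capital account: debt forgiveness received from foreign official creditors 33.2.)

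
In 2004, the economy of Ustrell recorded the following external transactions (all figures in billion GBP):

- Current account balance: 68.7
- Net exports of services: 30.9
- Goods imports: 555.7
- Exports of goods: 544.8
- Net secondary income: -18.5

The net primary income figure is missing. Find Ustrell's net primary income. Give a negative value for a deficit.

Current account = goods balance + services balance + net primary income + net secondary income
Sum of the known components = 1.5
Net primary income = CA - (known components) = 68.7 - 1.5 = 67.2

67.2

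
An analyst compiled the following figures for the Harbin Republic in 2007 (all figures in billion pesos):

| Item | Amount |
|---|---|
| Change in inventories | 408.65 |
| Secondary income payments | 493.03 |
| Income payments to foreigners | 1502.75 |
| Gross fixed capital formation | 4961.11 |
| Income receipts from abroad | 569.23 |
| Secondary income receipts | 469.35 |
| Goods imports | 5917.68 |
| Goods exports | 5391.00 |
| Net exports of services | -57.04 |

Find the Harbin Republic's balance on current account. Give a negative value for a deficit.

Goods balance = 5391.00 - 5917.68 = -526.68
Services balance = -57.04
Trade balance (goods + services) = -526.68 + (-57.04) = -583.72
Net primary income = 569.23 - 1502.75 = -933.52
Net secondary income = 469.35 - 493.03 = -23.68
Current account = -583.72 + (-933.52) + (-23.68) = -1540.92

-1540.92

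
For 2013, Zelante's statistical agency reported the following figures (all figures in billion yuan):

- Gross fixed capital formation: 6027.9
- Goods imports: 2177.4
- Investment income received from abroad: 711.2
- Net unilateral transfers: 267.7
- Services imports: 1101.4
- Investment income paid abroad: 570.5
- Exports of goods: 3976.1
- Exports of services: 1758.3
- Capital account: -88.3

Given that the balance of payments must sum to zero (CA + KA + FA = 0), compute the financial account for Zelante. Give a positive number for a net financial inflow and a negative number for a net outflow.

Goods balance = 3976.1 - 2177.4 = 1798.7
Services balance = 1758.3 - 1101.4 = 656.9
Trade balance (goods + services) = 1798.7 + 656.9 = 2455.6
Net primary income = 711.2 - 570.5 = 140.7
Net secondary income = 267.7
Current account = 2455.6 + 140.7 + 267.7 = 2864.0
Financial account = -(2864.0 + (-88.3)) = -2775.7

-2775.7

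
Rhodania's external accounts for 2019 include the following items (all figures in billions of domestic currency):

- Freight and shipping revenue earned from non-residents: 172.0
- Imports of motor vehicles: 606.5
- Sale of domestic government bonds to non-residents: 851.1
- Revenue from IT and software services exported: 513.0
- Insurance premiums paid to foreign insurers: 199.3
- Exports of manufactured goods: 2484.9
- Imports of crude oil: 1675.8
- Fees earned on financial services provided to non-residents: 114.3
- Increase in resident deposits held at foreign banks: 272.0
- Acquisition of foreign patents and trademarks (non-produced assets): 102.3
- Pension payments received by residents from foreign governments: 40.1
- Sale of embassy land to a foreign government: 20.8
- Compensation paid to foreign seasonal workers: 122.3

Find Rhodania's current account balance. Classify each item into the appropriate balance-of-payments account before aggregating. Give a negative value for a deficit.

Goods: -606.5 + 2484.9 - 1675.8 = 202.6
Services: 172.0 - 199.3 + 114.3 + 513.0 = 600.0
Primary income: -122.3
Secondary income: 40.1
Current account = 202.6 + 600.0 + (-122.3) + 40.1 = 720.4
(Excluded from the current account — financial account: sale of domestic government bonds to non-residents 851.1, increase in resident deposits held at foreign banks 272.0; capital account: acquisition of foreign patents and trademarks (non-produced assets) 102.3, sale of embassy land to a foreign government 20.8.)

720.4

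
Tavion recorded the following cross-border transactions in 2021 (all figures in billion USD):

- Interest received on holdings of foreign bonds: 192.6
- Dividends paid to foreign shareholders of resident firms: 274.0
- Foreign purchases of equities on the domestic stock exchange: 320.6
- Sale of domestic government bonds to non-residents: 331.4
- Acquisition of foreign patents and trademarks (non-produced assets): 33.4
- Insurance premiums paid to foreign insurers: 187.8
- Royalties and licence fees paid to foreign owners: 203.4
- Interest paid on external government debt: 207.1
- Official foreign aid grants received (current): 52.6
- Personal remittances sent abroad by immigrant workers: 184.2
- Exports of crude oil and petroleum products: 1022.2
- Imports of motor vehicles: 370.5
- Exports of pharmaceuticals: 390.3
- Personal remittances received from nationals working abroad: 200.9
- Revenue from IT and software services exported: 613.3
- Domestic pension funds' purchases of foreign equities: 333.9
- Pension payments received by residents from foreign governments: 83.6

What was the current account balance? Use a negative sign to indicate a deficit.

Goods: 390.3 + 1022.2 - 370.5 = 1042.0
Services: -187.8 - 203.4 + 613.3 = 222.1
Primary income: -207.1 + 192.6 - 274.0 = -288.5
Secondary income: 52.6 + 200.9 - 184.2 + 83.6 = 152.9
Current account = 1042.0 + 222.1 + (-288.5) + 152.9 = 1128.5
(Excluded from the current account — financial account: foreign purchases of equities on the domestic stock exchange 320.6, sale of domestic government bonds to non-residents 331.4, domestic pension funds' purchases of foreign equities 333.9; capital account: acquisition of foreign patents and trademarks (non-produced assets) 33.4.)

1128.5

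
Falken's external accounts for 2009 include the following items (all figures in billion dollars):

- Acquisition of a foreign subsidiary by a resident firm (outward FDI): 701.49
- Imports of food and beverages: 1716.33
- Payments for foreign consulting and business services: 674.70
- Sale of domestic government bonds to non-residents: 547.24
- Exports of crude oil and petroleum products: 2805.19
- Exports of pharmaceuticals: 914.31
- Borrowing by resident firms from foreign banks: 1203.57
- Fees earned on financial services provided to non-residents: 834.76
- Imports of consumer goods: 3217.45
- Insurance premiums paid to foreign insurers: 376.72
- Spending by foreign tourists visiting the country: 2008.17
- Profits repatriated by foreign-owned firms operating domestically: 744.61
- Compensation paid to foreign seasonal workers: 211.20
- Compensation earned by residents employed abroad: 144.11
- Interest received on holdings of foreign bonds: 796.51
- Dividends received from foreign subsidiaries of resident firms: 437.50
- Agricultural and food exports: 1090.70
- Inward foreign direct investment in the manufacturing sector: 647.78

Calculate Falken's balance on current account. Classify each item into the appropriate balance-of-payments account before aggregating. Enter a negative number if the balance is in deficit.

2090.24

Goods: -3217.45 - 1716.33 + 914.31 + 2805.19 + 1090.70 = -123.58
Services: -376.72 + 2008.17 + 834.76 - 674.70 = 1791.51
Primary income: 796.51 - 211.20 - 744.61 + 437.50 + 144.11 = 422.31
Current account = (-123.58) + 1791.51 + 422.31 = 2090.24
(Excluded from the current account — financial account: acquisition of a foreign subsidiary by a resident firm (outward FDI) 701.49, sale of domestic government bonds to non-residents 547.24, borrowing by resident firms from foreign banks 1203.57, inward foreign direct investment in the manufacturing sector 647.78.)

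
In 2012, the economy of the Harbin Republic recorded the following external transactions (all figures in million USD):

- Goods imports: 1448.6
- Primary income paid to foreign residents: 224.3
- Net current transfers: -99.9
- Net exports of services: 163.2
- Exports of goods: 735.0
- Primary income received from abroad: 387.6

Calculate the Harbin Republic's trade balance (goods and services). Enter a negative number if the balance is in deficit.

-550.4

Goods balance = 735.0 - 1448.6 = -713.6
Services balance = 163.2
Trade balance (goods + services) = -713.6 + 163.2 = -550.4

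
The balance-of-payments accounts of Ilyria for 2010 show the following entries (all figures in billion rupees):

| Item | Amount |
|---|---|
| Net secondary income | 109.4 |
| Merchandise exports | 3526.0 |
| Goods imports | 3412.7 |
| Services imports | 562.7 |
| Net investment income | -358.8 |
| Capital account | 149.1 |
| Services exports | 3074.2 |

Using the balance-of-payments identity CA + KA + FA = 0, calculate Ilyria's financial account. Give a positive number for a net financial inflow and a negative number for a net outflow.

Goods balance = 3526.0 - 3412.7 = 113.3
Services balance = 3074.2 - 562.7 = 2511.5
Trade balance (goods + services) = 113.3 + 2511.5 = 2624.8
Net primary income = -358.8
Net secondary income = 109.4
Current account = 2624.8 + (-358.8) + 109.4 = 2375.4
Financial account = -(2375.4 + 149.1) = -2524.5

-2524.5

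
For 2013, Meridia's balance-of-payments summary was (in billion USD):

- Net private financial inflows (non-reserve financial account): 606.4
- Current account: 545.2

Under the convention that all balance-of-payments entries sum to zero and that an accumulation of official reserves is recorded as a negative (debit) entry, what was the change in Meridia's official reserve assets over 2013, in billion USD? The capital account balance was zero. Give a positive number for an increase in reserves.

Official reserve transactions balance = -(545.2 + 606.4) = -1151.6
An accumulation of reserves is recorded as a debit (negative entry), so the change in the stock of reserves is the negative of that balance.
Change in official reserves = -(-1151.6) = 1151.6

1151.6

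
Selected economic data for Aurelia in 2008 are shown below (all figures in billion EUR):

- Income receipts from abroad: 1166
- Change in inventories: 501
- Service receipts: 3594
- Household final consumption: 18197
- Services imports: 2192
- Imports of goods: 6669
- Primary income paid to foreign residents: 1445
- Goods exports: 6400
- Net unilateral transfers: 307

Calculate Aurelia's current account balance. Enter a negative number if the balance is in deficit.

Goods balance = 6400 - 6669 = -269
Services balance = 3594 - 2192 = 1402
Trade balance (goods + services) = -269 + 1402 = 1133
Net primary income = 1166 - 1445 = -279
Net secondary income = 307
Current account = 1133 + (-279) + 307 = 1161

1161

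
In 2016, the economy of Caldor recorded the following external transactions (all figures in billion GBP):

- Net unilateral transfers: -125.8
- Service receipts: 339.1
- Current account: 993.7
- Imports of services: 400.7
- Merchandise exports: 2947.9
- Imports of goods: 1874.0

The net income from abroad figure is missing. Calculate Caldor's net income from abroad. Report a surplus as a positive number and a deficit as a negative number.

107.2

Current account = goods balance + services balance + net primary income + net secondary income
Sum of the known components = 886.5
Net income from abroad = CA - (known components) = 993.7 - 886.5 = 107.2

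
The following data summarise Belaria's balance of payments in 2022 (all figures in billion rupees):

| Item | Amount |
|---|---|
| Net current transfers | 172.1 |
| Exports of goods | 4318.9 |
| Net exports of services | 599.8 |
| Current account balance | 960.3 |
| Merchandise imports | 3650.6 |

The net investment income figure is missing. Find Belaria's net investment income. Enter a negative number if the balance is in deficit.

-479.9

Current account = goods balance + services balance + net primary income + net secondary income
Sum of the known components = 1440.2
Net investment income = CA - (known components) = 960.3 - 1440.2 = -479.9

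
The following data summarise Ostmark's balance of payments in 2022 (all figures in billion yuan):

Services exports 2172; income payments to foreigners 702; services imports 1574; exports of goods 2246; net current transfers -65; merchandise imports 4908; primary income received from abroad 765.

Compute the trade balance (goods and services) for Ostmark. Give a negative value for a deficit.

-2064

Goods balance = 2246 - 4908 = -2662
Services balance = 2172 - 1574 = 598
Trade balance (goods + services) = -2662 + 598 = -2064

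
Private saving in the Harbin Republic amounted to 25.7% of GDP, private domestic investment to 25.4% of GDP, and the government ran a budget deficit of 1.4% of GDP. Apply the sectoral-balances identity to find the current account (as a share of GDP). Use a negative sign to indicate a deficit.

-1.1

By the sectoral-balances identity, CA = (S_private - I) + (T - G).
Private balance = 25.7 - 25.4 = 0.3
Government balance (T - G) = -1.4
CA = 0.3 + (-1.4) = -1.1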